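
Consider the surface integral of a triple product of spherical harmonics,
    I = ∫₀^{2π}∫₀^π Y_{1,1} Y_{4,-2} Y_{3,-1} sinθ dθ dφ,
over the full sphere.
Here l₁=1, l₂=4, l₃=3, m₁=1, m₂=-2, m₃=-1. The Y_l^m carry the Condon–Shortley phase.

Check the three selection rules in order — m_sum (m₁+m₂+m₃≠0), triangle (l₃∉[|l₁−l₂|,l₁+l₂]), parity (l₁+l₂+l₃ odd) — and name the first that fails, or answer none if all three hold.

m_sum

Σmᵢ = -2  ✗
l₃∈[|l₁−l₂|,l₁+l₂]=[3,5], have l₃=3
Σlᵢ = 8 ⇒ even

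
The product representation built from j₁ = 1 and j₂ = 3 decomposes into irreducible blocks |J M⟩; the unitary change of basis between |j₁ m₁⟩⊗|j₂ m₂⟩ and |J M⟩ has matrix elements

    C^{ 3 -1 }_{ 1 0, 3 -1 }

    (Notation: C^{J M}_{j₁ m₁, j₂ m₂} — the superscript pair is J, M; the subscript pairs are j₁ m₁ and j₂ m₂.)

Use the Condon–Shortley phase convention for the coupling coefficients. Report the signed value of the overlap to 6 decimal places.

+√(1/12) = +0.288675

triangle: 1!×1!×5!/8! = 120/40320
(j±m)!: 1!×1!×2!×4!×2!×4! = 2304
prefactor² = (2J+1)×Δ×N² = 48
  k=0: +1/(0!×1!×1!×2!×0!×3!) = 1/12
  k=1: −1/(1!×0!×0!×1!×1!×4!) = -1/24
Σ = 1/24  ⇒  CG² = 48×(1/24)² = 1/12
CG = +√(1/12) = +0.288675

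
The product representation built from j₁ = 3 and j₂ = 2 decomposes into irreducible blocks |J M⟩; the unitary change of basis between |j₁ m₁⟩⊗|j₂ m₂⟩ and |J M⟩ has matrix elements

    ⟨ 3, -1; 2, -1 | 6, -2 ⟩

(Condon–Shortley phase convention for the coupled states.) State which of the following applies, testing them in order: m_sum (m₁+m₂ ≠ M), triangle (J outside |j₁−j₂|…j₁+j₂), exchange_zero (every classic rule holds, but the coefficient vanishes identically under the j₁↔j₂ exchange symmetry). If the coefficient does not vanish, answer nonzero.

m-sum: m₁+m₂ = -1+(-1) = -2, M = -2  ✓
triangle: need |j₁−j₂| ≤ J ≤ j₁+j₂, i.e. J ∈ [1, 5]; J = 6 is outside ✗ ⇒ coefficient is 0

triangle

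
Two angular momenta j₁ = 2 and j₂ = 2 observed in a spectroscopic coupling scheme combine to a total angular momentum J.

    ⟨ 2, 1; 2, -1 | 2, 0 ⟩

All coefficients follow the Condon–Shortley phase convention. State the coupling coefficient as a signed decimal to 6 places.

j₁+j₂−J=2  J+j₁−j₂=2  J−j₁+j₂=2  j₁+j₂+J+1=7
(j₁±m₁, j₂±m₂, J±M) = (3,1,1,3,2,2)
P² = 8/7
sum k=0..1:
  [0] +1/2 = 1/2
  [1] −1/4 = -1/4
S = 1/4
C² = P²·S² = 1/14 ; C = +0.267261

+√(1/14) = +0.267261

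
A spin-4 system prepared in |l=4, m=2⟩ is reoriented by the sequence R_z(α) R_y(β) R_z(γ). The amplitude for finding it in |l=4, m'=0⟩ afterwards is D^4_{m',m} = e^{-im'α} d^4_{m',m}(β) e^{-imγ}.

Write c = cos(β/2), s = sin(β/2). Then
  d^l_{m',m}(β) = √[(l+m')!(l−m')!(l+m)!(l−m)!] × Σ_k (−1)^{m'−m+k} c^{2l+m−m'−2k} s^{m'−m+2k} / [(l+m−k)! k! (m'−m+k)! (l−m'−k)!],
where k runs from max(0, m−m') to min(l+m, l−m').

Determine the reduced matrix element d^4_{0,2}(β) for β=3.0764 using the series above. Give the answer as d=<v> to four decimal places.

d=0.0100

d^4_{0,2}(β=3.0764) via the finite sum:
c=cos(3.076400/2)=0.032591, s=sin(3.076400/2)=0.999469; N=√[24·24·720·2]=910.735966
k: max(0,(2)−(0))=2 … min(4+(2),4−(0))=4
  k=2: (−1)^0·910.7360/(96)·0.0326^6·0.9995^2 = +0.000000
  k=3: (−1)^1·910.7360/(36)·0.0326^4·0.9995^4 = -0.000028
  k=4: (−1)^2·910.7360/(96)·0.0326^2·0.9995^6 = +0.010044
d^4_{0,2}(3.0764) = +0.000000 -0.000028 +0.010044 = +0.010016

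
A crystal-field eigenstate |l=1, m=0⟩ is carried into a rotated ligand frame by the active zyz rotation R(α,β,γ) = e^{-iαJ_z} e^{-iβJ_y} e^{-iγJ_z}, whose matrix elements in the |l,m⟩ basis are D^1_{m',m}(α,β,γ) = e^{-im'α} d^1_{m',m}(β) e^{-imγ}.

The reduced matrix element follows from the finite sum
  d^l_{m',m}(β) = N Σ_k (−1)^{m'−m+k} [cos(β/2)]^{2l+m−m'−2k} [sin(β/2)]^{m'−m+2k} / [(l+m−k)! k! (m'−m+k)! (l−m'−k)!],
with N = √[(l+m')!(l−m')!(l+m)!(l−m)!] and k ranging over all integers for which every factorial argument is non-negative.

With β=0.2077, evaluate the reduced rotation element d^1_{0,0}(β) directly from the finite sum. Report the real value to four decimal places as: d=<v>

d=0.9785

d^1_{0,0}(β=0.2077) via the finite sum:
Half-angle: c=0.994612, s=0.103663. N=√(1·1·1·1)=1.000000
k∈{0,1} keeps every argument non-negative
  k=0: (−1)^0·1.0000/(1)·0.9946^2·0.1037^0 = +0.989254
  k=1: (−1)^1·1.0000/(1)·0.9946^0·0.1037^2 = -0.010746
d^1_{0,0}(0.2077) = +0.989254 -0.010746 = +0.978508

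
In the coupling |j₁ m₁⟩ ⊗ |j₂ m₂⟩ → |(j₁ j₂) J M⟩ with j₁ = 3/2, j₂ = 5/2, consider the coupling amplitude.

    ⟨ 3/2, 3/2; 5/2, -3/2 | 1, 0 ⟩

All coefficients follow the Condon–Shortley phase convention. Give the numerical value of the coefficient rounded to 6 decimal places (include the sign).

√[3·3!0!2!/6! · 3!0!1!4!1!1!] = √(36/5)
  +(−1)^0/∏(0,3,0,1,0,1)! = 1/6  (running 1/6)
⟨..|..⟩ = √(36/5)·(1/6) = +0.447214

+√(1/5) ≈ +0.447214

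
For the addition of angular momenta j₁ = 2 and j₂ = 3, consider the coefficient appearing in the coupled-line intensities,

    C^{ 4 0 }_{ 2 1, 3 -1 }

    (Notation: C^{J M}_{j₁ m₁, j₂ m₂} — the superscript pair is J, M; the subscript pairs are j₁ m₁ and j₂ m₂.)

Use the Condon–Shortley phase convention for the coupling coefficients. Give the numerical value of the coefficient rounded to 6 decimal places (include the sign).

j₁+j₂−J=1  J+j₁−j₂=3  J−j₁+j₂=5  j₁+j₂+J+1=10
(j₁±m₁, j₂±m₂, J±M) = (3,1,2,4,4,4)
P² = 10368/35
sum k=0..1:
  [0] +1/24 = 1/24
  [1] −1/144 = -1/144
S = 5/144
C² = P²·S² = 5/14 ; C = +0.597614

+√(5/14) = +0.597614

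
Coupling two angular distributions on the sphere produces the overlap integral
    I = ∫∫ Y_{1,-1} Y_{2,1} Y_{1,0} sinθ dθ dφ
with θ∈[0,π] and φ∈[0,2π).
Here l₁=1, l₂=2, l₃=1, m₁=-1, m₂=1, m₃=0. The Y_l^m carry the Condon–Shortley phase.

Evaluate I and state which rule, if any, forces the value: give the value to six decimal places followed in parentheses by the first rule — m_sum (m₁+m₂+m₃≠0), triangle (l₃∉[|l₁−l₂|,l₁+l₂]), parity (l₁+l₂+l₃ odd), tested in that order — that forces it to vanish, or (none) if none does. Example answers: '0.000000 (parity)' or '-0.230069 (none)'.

-0.218510 (none)

Checks pass: Σm=0; 4 even; l₃=1∈[1,3].
(2·1+1)(2·2+1)(2·1+1) = 45
Δ: 2! 0! 2! / 5! → 1/30
sum: t=1:−1/1 = -1/1
3j²(1 2 1; 0 0 0) = Δ·Π!·Σ² = 2/15  (sign +1)
sum: t=2:+1/2 = 1/2
3j²(1 2 1; -1 1 0) = Δ·Π!·Σ² = 1/10  (sign -1)
combine: 4πI² = 45·2/15·1/10 = 3/5
take √, sign -1: I = -0.21850969
No selection rule forces the value: the integral is nonzero (none).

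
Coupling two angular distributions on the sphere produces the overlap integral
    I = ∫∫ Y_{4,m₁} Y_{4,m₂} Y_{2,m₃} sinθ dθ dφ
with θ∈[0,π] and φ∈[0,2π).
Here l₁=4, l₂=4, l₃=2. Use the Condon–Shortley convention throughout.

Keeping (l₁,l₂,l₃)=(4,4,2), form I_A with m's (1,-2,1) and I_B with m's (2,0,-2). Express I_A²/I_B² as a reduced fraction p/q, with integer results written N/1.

Shared (l₁,l₂,l₃)=(4,4,2): N and (l;000)² cancel in I_A²/I_B².
A: Δ = 6!·2!·2!/11! = 1/13860; Racah Σ t=1..2: t=1:−1/240 t=2:+1/96 = 1/160; ⇒ 3j(4 4 2; 1 -2 1)² = 27/1540, sgn -1
B: Δ = 6!·2!·2!/11! = 1/13860; Racah Σ t=2..2: t=2:+1/192 = 1/192; ⇒ 3j(4 4 2; 2 0 -2)² = 3/77, sgn +1
I_A²/I_B² = (27/1540)/(3/77) = 9/20

9/20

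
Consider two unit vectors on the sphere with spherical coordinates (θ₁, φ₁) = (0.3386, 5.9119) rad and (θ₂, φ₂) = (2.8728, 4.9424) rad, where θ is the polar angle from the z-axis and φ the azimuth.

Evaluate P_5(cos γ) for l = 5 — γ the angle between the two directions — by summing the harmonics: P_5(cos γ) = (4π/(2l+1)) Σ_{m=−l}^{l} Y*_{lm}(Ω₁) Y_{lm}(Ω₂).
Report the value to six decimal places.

Addition theorem: P_5(cos γ) = (4π/11) Σ_m Y*_{lm}(Ω₁) Y_{lm}(Ω₂), m = −5…5:
  [-5]  conj(Y_{5,-5})(Ω₁) = -0.000529-0.001801i ; Y_{5,-5}(Ω₂) = +0.000560+0.000250i ; Δ = +0.000000-0.000001i
  [-4]  conj(Y_{5,-4})(Ω₁) = +0.001442-0.016791i ; Y_{5,-4}(Ω₂) = -0.004264+0.005600i ; Δ = +0.000088+0.000080i
  [-3]  conj(Y_{5,-3})(Ω₁) = +0.039196-0.079725i ; Y_{5,-3}(Ω₂) = -0.030378-0.036804i ; Δ = -0.004125+0.000979i
  [-2]  conj(Y_{5,-2})(Ω₁) = +0.216871-0.199048i ; Y_{5,-2}(Ω₂) = +0.184662-0.091496i ; Δ = +0.021836-0.056599i
  [-1]  conj(Y_{5,-1})(Ω₁) = +0.512174-0.199411i ; Y_{5,-1}(Ω₂) = +0.118867+0.507641i ; Δ = +0.162110+0.236297i
  [+0]  conj(Y_{5,0})(Ω₁) = +0.285504-0.000000i ; Y_{5,0}(Ω₂) = -0.492033+0.000000i ; Δ = -0.140477+0.000000i
  [+1]  conj(Y_{5,1})(Ω₁) = -0.512174-0.199411i ; Y_{5,1}(Ω₂) = -0.118867+0.507641i ; Δ = +0.162110-0.236297i
  [+2]  conj(Y_{5,2})(Ω₁) = +0.216871+0.199048i ; Y_{5,2}(Ω₂) = +0.184662+0.091496i ; Δ = +0.021836+0.056599i
  [+3]  conj(Y_{5,3})(Ω₁) = -0.039196-0.079725i ; Y_{5,3}(Ω₂) = +0.030378-0.036804i ; Δ = -0.004125-0.000979i
  [+4]  conj(Y_{5,4})(Ω₁) = +0.001442+0.016791i ; Y_{5,4}(Ω₂) = -0.004264-0.005600i ; Δ = +0.000088-0.000080i
  [+5]  conj(Y_{5,5})(Ω₁) = +0.000529-0.001801i ; Y_{5,5}(Ω₂) = -0.000560+0.000250i ; Δ = +0.000000+0.000001i
Total Σ_m = +0.219340+0.000000i. Multiply by 1.142397: +0.250574+0.000000i. P_5(cos γ) = 0.250574

0.250574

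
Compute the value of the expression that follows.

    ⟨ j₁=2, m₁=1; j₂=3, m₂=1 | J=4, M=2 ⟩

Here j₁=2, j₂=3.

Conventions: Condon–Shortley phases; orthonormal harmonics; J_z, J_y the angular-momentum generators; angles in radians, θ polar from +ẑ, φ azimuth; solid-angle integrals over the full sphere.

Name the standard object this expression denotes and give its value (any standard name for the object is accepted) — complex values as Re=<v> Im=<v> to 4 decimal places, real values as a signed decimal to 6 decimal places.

Clebsch–Gordan coefficient, +√(1/28) ≈ +0.188982

This is a Clebsch–Gordan (vector-coupling) coefficient.
√[9·1!3!5!/10! · 3!1!4!2!6!2!] = √(5184/7)
  +(−1)^0/∏(0,1,1,4,2,1)! = 1/48  (running 1/48)
  +(−1)^1/∏(1,0,0,3,3,2)! = -1/72  (running 1/144)
⟨..|..⟩ = √(5184/7)·(1/144) = +0.188982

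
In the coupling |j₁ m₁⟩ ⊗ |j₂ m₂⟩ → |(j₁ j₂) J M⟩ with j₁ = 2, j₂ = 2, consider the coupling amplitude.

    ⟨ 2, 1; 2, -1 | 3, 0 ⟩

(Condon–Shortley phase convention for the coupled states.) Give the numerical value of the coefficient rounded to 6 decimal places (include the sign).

+0.632456

triangle: 1!·3!·3!/8! = 36/40320
(j±m)!: 3!·1!·1!·3!·3!·3! = 1296
prefactor² = (2J+1)·Δ·N² = 81/10
  k=0: +1/(0!·1!·1!·1!·2!·2!) = 1/4
  k=1: −1/(1!·0!·0!·0!·3!·3!) = -1/36
Σ = 2/9  ⇒  CG² = 81/10·(2/9)² = 2/5
CG = +√(2/5) = +0.632456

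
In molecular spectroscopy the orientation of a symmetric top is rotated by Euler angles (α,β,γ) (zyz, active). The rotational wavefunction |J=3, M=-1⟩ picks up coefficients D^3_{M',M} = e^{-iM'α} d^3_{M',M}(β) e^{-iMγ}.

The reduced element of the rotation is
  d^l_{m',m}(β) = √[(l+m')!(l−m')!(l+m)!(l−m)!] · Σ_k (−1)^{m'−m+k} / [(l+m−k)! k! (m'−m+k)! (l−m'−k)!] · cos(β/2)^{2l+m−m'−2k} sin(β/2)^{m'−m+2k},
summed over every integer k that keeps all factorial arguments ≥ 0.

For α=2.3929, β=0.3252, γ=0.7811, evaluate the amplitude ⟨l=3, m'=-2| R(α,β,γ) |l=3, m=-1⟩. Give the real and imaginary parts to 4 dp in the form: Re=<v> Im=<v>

Split into d^3_{-2,-1}(β=0.3252) × two z-phases.
c=cos(0.325200/2)=0.986810, s=sin(0.325200/2)=0.161884; N=√[1·120·2·24]=75.894664
The bounds max(0,m−m')=1 and min(l+m,l−m')=2 give 2 terms
  k=1: (−1)^0·75.8947/(24)·0.9868^5·0.1619^1 = +0.479041
  k=2: (−1)^1·75.8947/(12)·0.9868^3·0.1619^3 = -0.025784
d^3_{-2,-1}(0.3252) = +0.479041 -0.025784 = +0.453257
Phases: e^{-i·(-2)·2.3929}=+0.073345-0.997307i, e^{-i·(-1)·0.7811}=+0.710140+0.704061i ⇒ D=+0.341869-0.297603i

Re=0.3419 Im=-0.2976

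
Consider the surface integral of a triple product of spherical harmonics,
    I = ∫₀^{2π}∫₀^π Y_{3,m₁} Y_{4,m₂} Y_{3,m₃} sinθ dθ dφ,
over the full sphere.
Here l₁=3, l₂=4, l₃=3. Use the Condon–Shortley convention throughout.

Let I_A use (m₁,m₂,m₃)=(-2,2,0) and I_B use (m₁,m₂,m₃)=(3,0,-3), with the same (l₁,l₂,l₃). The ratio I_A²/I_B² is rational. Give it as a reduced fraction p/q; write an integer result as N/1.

1/3

Same 3,4,3: normalisation and zero-m 3j drop out of the ratio.
A: Δ: 4! 2! 4! / 11! → 1/34650; sum: t=3:−1/72 t=4:+1/96 = -1/288; 3j²(3 4 3; -2 2 0) = Δ·Π!·Σ² = 1/462  (sign +1)
B: Δ: 4! 2! 4! / 11! → 1/34650; sum: t=0:+1/1152 = 1/1152; 3j²(3 4 3; 3 0 -3) = Δ·Π!·Σ² = 1/154  (sign +1)
I_A²/I_B² = (1/462)/(1/154) = 1/3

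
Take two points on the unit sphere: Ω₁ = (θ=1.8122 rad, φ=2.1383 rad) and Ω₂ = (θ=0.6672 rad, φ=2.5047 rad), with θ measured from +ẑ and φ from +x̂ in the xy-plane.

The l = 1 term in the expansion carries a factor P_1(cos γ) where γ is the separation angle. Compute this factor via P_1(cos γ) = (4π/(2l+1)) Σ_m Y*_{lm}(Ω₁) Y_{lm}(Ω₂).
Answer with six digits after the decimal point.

0.373164

Term-by-term m-sum for l=1 (normalisation 4π/3 = 4.188790):
  m=-1: (-0.180328+0.282889i) × (-0.171874-0.127140i) = +0.066960-0.025694i  (running Σ = +0.066960-0.025694i)
  m=0: (-0.116808-0.000000i) × (+0.383825+0.000000i) = -0.044834-0.000000i  (running Σ = +0.022126-0.025694i)
  m=1: (+0.180328+0.282889i) × (+0.171874-0.127140i) = +0.066960+0.025694i  (running Σ = +0.089086+0.000000i)
Total Σ_m = +0.089086+0.000000i. Multiply by 4.188790: +0.373164+0.000000i. P_1(cos γ) = 0.373164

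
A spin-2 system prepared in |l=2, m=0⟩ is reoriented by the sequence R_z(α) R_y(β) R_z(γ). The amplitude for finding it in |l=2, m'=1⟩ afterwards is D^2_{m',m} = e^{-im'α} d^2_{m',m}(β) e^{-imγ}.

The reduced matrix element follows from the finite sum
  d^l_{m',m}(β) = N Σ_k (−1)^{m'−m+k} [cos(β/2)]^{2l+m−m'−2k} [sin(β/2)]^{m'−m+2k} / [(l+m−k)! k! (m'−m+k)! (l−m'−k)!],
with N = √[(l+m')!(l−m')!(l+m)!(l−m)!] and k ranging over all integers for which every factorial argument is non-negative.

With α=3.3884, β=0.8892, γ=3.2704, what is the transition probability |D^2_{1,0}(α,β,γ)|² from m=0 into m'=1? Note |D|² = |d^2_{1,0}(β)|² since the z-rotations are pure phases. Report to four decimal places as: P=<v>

D^2_{1,0}(3.3884,0.8892,3.2704) = e^{-i·1·3.3884}·d^2_{1,0}(0.8892)·e^{-i·0·3.2704}. Compute d first:
Half-angle: c=0.902783, s=0.430097. N=√(6·1·2·2)=4.898979
Admissible k: 0..1 (factorial args all ≥0)
  k=0: (−1)^1·4.8990/(2)·0.9028^3·0.4301^1 = -0.775160
  k=1: (−1)^2·4.8990/(2)·0.9028^1·0.4301^3 = +0.175937
d^2_{1,0}(0.8892) = -0.775160 +0.175937 = -0.599223
|D^2_{1,0}|² = |d^2_{1,0}(β)|² = (-0.599223)² = 0.359069 (the z-rotation phases have unit modulus)

P=0.3591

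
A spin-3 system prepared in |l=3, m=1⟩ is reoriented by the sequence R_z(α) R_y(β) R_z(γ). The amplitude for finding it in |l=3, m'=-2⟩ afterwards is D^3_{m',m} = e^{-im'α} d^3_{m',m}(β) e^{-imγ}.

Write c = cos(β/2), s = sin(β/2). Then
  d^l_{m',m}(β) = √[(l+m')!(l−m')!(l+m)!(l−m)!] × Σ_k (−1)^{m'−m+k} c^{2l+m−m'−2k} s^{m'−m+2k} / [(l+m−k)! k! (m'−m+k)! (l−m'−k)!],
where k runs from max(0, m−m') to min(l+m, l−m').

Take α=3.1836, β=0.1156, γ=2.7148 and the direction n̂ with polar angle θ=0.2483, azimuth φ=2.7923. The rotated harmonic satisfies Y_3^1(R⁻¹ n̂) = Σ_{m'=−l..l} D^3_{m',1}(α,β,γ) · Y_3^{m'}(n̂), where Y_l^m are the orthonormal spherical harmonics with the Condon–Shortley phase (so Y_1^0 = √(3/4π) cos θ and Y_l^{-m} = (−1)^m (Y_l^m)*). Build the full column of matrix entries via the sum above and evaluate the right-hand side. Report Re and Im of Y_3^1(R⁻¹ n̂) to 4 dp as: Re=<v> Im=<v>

Re=0.1791 Im=-0.0480

Need the full column D^3_{m',1} for m'=−3..3 at α=3.1836, β=0.1156, γ=2.7148.
cos(β/2)=0.998330, sin(β/2)=0.057768
d^3_{-3,1}: single k=4 term ⇒ +0.000043;  D = +0.000037+0.000023i
d^3_{-2,1}: k∈[3..4] ⇒ +0.001213 -0.000002 = +0.001211;  D = -0.001057-0.000592i
d^3_{-1,1}: k∈[2..4] ⇒ +0.019889 -0.000089 +0.000000 = +0.019801;  D = +0.017664+0.008946i
d^3_{0,1}: k∈[1..3] ⇒ +0.198448 -0.001993 +0.000002 = +0.196457;  D = -0.178835-0.081324i
d^3_{1,1}: k∈[0..2] ⇒ +0.990022 -0.026519 +0.000067 = +0.963570;  D = +0.893112+0.361686i
d^3_{2,1}: k∈[0..1] ⇒ -0.181158 +0.001213 = -0.179945;  D = +0.169476+0.060480i
d^3_{3,1}: single k=0 term ⇒ +0.012838;  D = +0.012262+0.003803i
Y_3^{m'}(θ=0.2483,φ=2.7923) and Σ D·Y over m':
  (+0.0000+0.0000i)·(-0.0031-0.0054i)  (-0.0011-0.0006i)·(+0.0458+0.0385i)  (+0.0177+0.0089i)·(-0.2760-0.1005i)  (-0.1788-0.0813i)·(+0.6142+0.0000i)  (+0.8931+0.3617i)·(+0.2760-0.1005i)  (+0.1695+0.0605i)·(+0.0458-0.0385i)  (+0.0123+0.0038i)·(+0.0031-0.0054i)
Y_3^1(R⁻¹ n̂) = +0.179136-0.048026i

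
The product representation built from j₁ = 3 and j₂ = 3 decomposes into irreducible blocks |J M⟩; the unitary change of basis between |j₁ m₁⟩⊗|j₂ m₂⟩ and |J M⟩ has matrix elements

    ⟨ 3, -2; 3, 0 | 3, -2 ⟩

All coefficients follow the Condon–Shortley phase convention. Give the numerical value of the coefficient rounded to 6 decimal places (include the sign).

+0.408248  (= +√(1/6))

j₁+j₂−J=3  J+j₁−j₂=3  J−j₁+j₂=3  j₁+j₂+J+1=10
(j₁±m₁, j₂±m₂, J±M) = (1,5,3,3,1,5)
P² = 216
sum k=2..3:
  [2] +1/24 = 1/24
  [3] −1/72 = -1/72
S = 1/36
C² = P²·S² = 1/6 ; C = +0.408248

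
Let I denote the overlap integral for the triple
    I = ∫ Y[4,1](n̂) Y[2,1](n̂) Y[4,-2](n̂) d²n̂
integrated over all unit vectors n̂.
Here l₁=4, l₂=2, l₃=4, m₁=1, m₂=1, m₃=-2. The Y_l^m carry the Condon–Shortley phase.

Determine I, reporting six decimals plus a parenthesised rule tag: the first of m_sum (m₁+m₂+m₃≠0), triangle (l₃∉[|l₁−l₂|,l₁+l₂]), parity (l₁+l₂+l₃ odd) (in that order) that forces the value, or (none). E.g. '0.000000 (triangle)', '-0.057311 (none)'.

Rules hold: Σm=0, L=10 even, 2≤4≤6.
N = 9·5·9 = 405
Δ = 2!·6!·2!/11! = 1/13860
Racah Σ t=0..2: t=0:+1/192 t=1:−1/36 t=2:+1/192 = -5/288
⇒ 3j(4 2 4; 0 0 0)² = 20/693, sgn -1
Racah Σ t=1..2: t=1:−1/96 t=2:+1/240 = -1/160
⇒ 3j(4 2 4; 1 1 -2)² = 27/1540, sgn -1
4πI² = N·(3j₀)²·(3jₘ)² = 1215/5929
I = +1·√(0.204925/4π) = 0.12770047
No selection rule forces the value: the integral is nonzero (none).

0.127700 (none)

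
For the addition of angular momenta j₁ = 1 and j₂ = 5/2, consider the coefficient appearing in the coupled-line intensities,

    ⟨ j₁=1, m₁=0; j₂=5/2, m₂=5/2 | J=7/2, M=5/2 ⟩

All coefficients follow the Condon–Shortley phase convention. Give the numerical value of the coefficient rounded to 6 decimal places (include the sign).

+√(2/7) = +0.534522

√[8·0!2!5!/8! · 1!1!5!0!6!1!] = √(28800/7)
  +(−1)^0/∏(0,0,1,5,1,0)! = 1/120  (running 1/120)
⟨..|..⟩ = √(28800/7)·(1/120) = +0.534522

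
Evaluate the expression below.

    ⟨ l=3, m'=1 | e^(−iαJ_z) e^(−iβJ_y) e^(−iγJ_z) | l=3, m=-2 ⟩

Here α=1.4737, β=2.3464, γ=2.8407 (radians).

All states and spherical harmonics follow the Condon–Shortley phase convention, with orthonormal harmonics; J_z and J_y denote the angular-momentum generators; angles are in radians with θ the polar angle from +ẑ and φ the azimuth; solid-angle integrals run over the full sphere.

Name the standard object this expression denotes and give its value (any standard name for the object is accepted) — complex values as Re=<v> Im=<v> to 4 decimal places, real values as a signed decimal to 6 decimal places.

This is a Wigner D-matrix element — the rotation-matrix element ⟨l m'| R(α,β,γ) |l m⟩ in the angular-momentum basis.
Split into d^3_{1,-2}(β=2.3464) × two z-phases.
c=cos(2.346400/2)=0.387203, s=sin(2.346400/2)=0.921994; N=√[24·2·1·120]=75.894664
The bounds max(0,m−m')=0 and min(l+m,l−m')=1 give 2 terms
  k=0: (−1)^3·75.8947/(12)·0.3872^3·0.9220^3 = -0.287761
  k=1: (−1)^4·75.8947/(24)·0.3872^1·0.9220^5 = +0.815794
d^3_{1,-2}(2.3464) = -0.287761 +0.815794 = +0.528033
Phases: e^{-i·(1)·1.4737}=+0.096944-0.995290i, e^{-i·(-2)·2.8407}=+0.824326-0.566115i ⇒ D=-0.255322-0.462200i

Wigner D-matrix element, Re=-0.2553 Im=-0.4622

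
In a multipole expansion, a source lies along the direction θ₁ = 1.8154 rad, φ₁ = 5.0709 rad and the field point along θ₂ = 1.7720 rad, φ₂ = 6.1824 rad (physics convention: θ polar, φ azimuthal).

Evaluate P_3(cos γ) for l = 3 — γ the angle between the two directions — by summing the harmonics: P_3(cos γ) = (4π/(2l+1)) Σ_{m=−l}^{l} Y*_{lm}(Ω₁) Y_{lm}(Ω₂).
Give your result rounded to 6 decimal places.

Expand P_3 via completeness: Σ_{m} conj(Y_{3,m}) at Ω₁ times Y_{3,m} at Ω₂ —
  m=-3: Y*=-0.33528 + 0.18111j  Y=0.37468 + 0.11687j  product -0.14679 + 0.02867j
  m=-2: Y*=0.17561 + 0.15310j  Y=-0.19212 - 0.03926j  product -0.02773 - 0.03631j
  m=-1: Y*=-0.07776 + 0.20752j  Y=-0.25214 - 0.02550j  product 0.02490 - 0.05034j
  m=+0: Y*=0.24462 + 0.00000j  Y=0.20884 + 0.00000j  product 0.05109 + 0.00000j
  m=+1: Y*=0.07776 + 0.20752j  Y=0.25214 - 0.02550j  product 0.02490 + 0.05034j
  m=+2: Y*=0.17561 - 0.15310j  Y=-0.19212 + 0.03926j  product -0.02773 + 0.03631j
  m=+3: Y*=0.33528 + 0.18111j  Y=-0.37468 + 0.11687j  product -0.14679 - 0.02867j
Accumulated sum -0.24814 + 0.00000j; after 4π/(2l+1) scaling, -0.44547 + 0.00000j ⇒ P_3 = -0.445467

-0.445467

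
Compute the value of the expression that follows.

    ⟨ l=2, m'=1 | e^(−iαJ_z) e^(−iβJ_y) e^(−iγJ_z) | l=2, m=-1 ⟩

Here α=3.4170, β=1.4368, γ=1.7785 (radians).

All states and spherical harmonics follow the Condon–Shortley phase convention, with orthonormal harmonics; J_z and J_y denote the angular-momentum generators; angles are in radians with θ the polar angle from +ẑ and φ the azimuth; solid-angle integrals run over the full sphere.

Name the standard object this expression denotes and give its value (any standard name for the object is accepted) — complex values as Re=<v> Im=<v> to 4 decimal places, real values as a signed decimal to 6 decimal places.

Wigner D-matrix element, Re=-0.0371 Im=-0.5477

This is a Wigner D-matrix element — the rotation-matrix element ⟨l m'| R(α,β,γ) |l m⟩ in the angular-momentum basis.
D^2_{1,-1}(3.4170,1.4368,1.7785) = e^{-i·1·3.4170}·d^2_{1,-1}(1.4368)·e^{-i·-1·1.7785}. Compute d first:
c=cos(1.436800/2)=0.752860, s=sin(1.436800/2)=0.658181; N=√[6·1·1·6]=6.000000
k∈{0,1} keeps every argument non-negative
  k=0: (−1)^2·6.0000/(2)·0.7529^2·0.6582^2 = +0.736614
  k=1: (−1)^3·6.0000/(6)·0.7529^0·0.6582^4 = -0.187664
d^2_{1,-1}(1.4368) = +0.736614 -0.187664 = +0.548950
Phases: e^{-i·(1)·3.4170}=-0.962315+0.271939i, e^{-i·(-1)·1.7785}=-0.206213+0.978507i ⇒ D=-0.037138-0.547692i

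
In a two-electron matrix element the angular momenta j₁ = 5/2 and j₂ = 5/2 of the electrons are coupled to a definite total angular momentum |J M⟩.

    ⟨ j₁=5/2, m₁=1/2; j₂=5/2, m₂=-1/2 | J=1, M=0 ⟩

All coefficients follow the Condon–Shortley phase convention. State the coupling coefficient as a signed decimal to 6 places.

j₁+j₂−J=4  J+j₁−j₂=1  J−j₁+j₂=1  j₁+j₂+J+1=7
(j₁±m₁, j₂±m₂, J±M) = (3,2,2,3,1,1)
P² = 72/35
sum k=1..2:
  [1] −1/6 = -1/6
  [2] +1/4 = 1/4
S = 1/12
C² = P²·S² = 1/70 ; C = +0.119523

+√(1/70) ≈ +0.119523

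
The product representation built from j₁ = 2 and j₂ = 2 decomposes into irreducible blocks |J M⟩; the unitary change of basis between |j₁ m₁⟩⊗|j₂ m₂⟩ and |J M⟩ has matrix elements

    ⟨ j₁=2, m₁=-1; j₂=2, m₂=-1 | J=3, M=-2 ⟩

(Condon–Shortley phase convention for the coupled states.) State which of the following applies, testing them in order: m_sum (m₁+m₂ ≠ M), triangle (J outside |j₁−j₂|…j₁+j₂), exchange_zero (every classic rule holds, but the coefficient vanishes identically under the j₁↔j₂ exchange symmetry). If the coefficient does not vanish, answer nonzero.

m-sum: m₁+m₂ = -1+(-1) = -2, M = -2  ✓
triangle: |j₁−j₂| = 0 ≤ J = 3 ≤ j₁+j₂ = 4  ✓
exchange: j₁=j₂ and m₁=m₂, and (−1)^(j₁+j₂−J) = (−1)^1 = −1 forces ⟨j₁m₁;j₂m₂|JM⟩ = −⟨j₂m₂;j₁m₁|JM⟩ = −⟨j₁m₁;j₂m₂|JM⟩ ⇒ the coefficient vanishes identically
Racah sum check: Σ_k collapses to 0 ⇒ CG = 0

exchange_zero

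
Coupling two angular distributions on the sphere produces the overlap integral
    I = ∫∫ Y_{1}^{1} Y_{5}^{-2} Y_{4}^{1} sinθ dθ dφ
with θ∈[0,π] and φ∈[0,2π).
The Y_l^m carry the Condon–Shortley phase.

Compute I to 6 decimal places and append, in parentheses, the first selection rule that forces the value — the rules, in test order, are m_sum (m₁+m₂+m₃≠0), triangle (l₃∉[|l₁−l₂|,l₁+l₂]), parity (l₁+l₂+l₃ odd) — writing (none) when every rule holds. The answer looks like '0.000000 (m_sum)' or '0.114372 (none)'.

0.225034 (none)

Checks pass: Σm=0; 10 even; l₃=4∈[4,6].
(2·1+1)(2·5+1)(2·4+1) = 297
Δ: 2! 0! 8! / 11! → 1/495
sum: t=1:−1/576 = -1/576
3j²(1 5 4; 0 0 0) = Δ·Π!·Σ² = 5/99  (sign -1)
sum: t=0:+1/1440 = 1/1440
3j²(1 5 4; 1 -2 1) = Δ·Π!·Σ² = 7/165  (sign -1)
combine: 4πI² = 297·5/99·7/165 = 7/11
take √, sign +1: I = 0.22503380
No selection rule forces the value: the integral is nonzero (none).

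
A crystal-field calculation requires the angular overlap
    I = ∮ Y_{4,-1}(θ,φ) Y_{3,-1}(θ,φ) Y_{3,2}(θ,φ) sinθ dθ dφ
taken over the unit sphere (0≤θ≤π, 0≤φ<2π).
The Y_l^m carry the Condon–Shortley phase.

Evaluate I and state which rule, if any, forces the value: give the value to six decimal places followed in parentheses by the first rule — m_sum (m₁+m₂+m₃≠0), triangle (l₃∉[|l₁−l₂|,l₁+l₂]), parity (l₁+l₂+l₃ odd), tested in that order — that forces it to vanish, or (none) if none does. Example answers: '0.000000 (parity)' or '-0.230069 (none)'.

0.145070 (none)

m-sum 0 ✓  L=10 even ✓  1≤3≤7 ✓
Π(2lᵢ+1) = 9×7×7 = 441
triangle coeff Δ(4,3,3) = 1/34650
Σ_t [1,3]: t=1:−1/72 t=2:+1/16 t=3:−1/72 = 5/144
(3j)²=2/77 [(4 3 3; 0 0 0)], sign=-1
Σ_t [1,2]: t=1:−1/144 t=2:+1/48 = 1/72
(3j)²=16/693 [(4 3 3; -1 -1 2)], sign=-1
⇒ 4πI² = 32/121
I = (+1)√(32/121/(4π)) = 0.14506992
No selection rule forces the value: the integral is nonzero (none).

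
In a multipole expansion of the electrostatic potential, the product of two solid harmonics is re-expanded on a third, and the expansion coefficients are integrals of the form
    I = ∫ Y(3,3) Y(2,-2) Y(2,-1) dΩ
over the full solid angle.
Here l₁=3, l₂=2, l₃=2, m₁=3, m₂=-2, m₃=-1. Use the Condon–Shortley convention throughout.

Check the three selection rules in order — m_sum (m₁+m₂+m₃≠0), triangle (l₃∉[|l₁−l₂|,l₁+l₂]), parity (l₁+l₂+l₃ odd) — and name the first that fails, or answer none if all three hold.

parity

Σmᵢ = 0  ✓
l₃∈[|l₁−l₂|,l₁+l₂]=[1,5], have l₃=2  ✓
Σlᵢ = 7 ⇒ odd  ✗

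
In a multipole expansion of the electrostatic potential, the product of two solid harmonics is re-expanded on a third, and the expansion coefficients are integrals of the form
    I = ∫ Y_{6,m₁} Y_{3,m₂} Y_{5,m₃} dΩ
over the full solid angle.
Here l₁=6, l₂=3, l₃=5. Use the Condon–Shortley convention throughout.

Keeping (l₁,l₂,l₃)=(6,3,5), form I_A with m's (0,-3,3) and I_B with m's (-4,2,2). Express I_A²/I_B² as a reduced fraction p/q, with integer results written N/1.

14/9

Shared (l₁,l₂,l₃)=(6,3,5): N and (l;000)² cancel in I_A²/I_B².
A: Δ = 4!·8!·2!/15! = 1/675675; Racah Σ t=0..0: t=0:+1/69120 = 1/69120; ⇒ 3j(6 3 5; 0 -3 3)² = 4/429, sgn +1
B: Δ = 4!·8!·2!/15! = 1/675675; Racah Σ t=3..4: t=3:−1/60480 t=4:+1/34560 = 1/80640; ⇒ 3j(6 3 5; -4 2 2)² = 6/1001, sgn -1
I_A²/I_B² = (4/429)/(6/1001) = 14/9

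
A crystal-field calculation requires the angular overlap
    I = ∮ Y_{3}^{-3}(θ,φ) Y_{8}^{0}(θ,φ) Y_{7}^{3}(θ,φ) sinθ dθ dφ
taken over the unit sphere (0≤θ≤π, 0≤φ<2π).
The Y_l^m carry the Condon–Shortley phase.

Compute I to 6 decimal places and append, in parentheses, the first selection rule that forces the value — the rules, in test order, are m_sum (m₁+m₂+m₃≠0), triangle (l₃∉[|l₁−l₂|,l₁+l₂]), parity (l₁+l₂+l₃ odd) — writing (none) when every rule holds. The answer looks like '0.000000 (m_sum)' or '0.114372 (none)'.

Rules hold: Σm=0, L=18 even, 5≤7≤11.
N = 7·17·15 = 1785
Δ = 4!·2!·12!/19! = 1/5290740
Racah Σ t=1..3: t=1:−1/7257600 t=2:+1/2073600 t=3:−1/7257600 = 1/4838400
⇒ 3j(3 8 7; 0 0 0)² = 252/20995, sgn -1
Racah Σ t=4..4: t=4:+1/46448640 = 1/46448640
⇒ 3j(3 8 7; -3 0 3)² = 75/8398, sgn +1
4πI² = N·(3j₀)²·(3jₘ)² = 198450/1037153
I = -1·√(0.191341/4π) = -0.12339547
No selection rule forces the value: the integral is nonzero (none).

-0.123395 (none)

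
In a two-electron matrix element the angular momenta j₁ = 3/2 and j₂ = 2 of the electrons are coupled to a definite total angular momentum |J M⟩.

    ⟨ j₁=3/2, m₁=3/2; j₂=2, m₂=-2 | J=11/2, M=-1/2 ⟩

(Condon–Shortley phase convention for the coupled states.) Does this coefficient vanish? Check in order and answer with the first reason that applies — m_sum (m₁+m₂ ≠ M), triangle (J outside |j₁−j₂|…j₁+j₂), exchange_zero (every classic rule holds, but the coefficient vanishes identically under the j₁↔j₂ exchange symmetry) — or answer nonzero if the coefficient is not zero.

m-sum: m₁+m₂ = 3/2+(-2) = -1/2, M = -1/2  ✓
triangle: need |j₁−j₂| ≤ J ≤ j₁+j₂, i.e. J ∈ [1/2, 7/2]; J = 11/2 is outside ✗ ⇒ coefficient is 0

triangle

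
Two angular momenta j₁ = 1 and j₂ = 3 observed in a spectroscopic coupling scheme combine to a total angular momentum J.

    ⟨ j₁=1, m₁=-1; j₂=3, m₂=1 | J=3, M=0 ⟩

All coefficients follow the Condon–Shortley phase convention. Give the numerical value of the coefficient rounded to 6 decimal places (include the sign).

−√(1/2) ≈ -0.707107

√[7·1!1!5!/8! · 0!2!4!2!3!3!] = √(72)
  +(−1)^1/∏(1,0,1,3,0,2)! = -1/12  (running -1/12)
⟨..|..⟩ = √(72)·(-1/12) = -0.707107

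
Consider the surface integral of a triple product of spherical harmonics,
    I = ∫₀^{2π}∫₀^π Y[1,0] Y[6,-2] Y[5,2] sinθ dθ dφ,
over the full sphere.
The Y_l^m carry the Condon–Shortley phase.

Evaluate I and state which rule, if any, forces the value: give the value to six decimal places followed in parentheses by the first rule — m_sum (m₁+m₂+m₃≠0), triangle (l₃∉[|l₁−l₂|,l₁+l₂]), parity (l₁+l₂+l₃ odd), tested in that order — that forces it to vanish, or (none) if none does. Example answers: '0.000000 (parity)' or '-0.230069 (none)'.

0.231133 (none)

Checks pass: Σm=0; 12 even; l₃=5∈[5,7].
(2·1+1)(2·6+1)(2·5+1) = 429
Δ: 2! 0! 10! / 13! → 1/858
sum: t=1:−1/14400 = -1/14400
3j²(1 6 5; 0 0 0) = Δ·Π!·Σ² = 6/143  (sign +1)
sum: t=1:−1/30240 = -1/30240
3j²(1 6 5; 0 -2 2) = Δ·Π!·Σ² = 16/429  (sign +1)
combine: 4πI² = 429·6/143·16/429 = 96/143
take √, sign +1: I = 0.23113338
No selection rule forces the value: the integral is nonzero (none).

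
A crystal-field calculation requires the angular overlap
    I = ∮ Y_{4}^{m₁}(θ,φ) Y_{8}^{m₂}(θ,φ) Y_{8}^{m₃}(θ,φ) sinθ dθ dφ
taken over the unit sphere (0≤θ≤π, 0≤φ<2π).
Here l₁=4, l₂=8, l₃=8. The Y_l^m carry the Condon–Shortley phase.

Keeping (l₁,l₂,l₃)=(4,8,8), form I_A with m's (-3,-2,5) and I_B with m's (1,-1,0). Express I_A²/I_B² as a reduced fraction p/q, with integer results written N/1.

1001/45

Same 4,8,8: normalisation and zero-m 3j drop out of the ratio.
A: Δ: 4! 4! 12! / 21! → 1/185175900; sum: t=3:−1/313528320 t=4:+1/1045094400 = -1/447897600; 3j²(4 8 8; -3 -2 5) = Δ·Π!·Σ² = 77/5814  (sign +1)
B: Δ: 4! 4! 12! / 21! → 1/185175900; sum: t=0:+1/87091200 t=1:−1/12441600 t=2:+1/14515200 t=3:−1/139345920 = -1/139345920; 3j²(4 8 8; 1 -1 0) = Δ·Π!·Σ² = 5/8398  (sign -1)
I_A²/I_B² = (77/5814)/(5/8398) = 1001/45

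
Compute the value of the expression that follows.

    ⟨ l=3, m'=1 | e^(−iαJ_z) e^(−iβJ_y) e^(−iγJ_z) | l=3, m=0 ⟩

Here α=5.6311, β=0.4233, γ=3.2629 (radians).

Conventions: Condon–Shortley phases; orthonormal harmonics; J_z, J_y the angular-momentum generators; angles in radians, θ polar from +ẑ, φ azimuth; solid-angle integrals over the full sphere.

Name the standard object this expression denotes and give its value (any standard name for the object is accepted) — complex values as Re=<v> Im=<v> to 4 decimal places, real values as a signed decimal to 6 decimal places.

Wigner D-matrix element, Re=-0.4462 Im=-0.3407

This is a Wigner D-matrix element — the rotation-matrix element ⟨l m'| R(α,β,γ) |l m⟩ in the angular-momentum basis.
First d^3_{1,0}(β=0.4233), then the phase factors e^{-i(1)α} and e^{-i(0)γ}:
With c≡cos(β/2)=0.977686 and s≡sin(β/2)=0.210073, N=[24·2·6·6]^{1/2}=41.569219
k∈{0,1,2} keeps every argument non-negative
  k=0: (−1)^1·41.5692/(12)·0.9777^5·0.2101^1 = -0.650066
  k=1: (−1)^2·41.5692/(4)·0.9777^3·0.2101^3 = +0.090037
  k=2: (−1)^3·41.5692/(12)·0.9777^1·0.2101^5 = -0.001386
d^3_{1,0}(0.4233) = -0.650066 +0.090037 -0.001386 = -0.561415
Attach z-rotation phases: D = e^{-i(1)(5.6311)}·(-0.561415)·e^{-i(0)(3.2629)} = -0.446224-0.340692i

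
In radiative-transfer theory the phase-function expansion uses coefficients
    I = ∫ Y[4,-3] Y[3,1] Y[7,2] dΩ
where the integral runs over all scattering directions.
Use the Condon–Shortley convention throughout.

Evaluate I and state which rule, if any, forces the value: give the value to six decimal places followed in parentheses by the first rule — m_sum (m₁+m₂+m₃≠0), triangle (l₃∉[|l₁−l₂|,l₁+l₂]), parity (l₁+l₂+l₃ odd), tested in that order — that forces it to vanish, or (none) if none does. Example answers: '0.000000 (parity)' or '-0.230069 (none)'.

0.090400 (none)

Rules hold: Σm=0, L=14 even, 1≤7≤7.
N = 9·7·15 = 945
Δ = 0!·8!·6!/15! = 1/45045
Racah Σ t=0..0: t=0:+1/20736 = 1/20736
⇒ 3j(4 3 7; 0 0 0)² = 35/1287, sgn -1
Racah Σ t=0..0: t=0:+1/241920 = 1/241920
⇒ 3j(4 3 7; -3 1 2)² = 4/1001, sgn -1
4πI² = N·(3j₀)²·(3jₘ)² = 2100/20449
I = +1·√(0.102695/4π) = 0.09040005
No selection rule forces the value: the integral is nonzero (none).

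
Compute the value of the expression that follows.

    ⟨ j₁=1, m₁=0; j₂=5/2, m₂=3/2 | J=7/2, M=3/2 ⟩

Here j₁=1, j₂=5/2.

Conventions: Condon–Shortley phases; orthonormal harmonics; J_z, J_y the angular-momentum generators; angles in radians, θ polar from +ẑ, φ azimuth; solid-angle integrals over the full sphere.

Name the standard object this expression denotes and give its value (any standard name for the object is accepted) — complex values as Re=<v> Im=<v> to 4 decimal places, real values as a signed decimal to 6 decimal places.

This is a Clebsch–Gordan (vector-coupling) coefficient.
√[8·0!2!5!/8! · 1!1!4!1!5!2!] = √(1920/7)
  +(−1)^0/∏(0,0,1,4,1,1)! = 1/24  (running 1/24)
⟨..|..⟩ = √(1920/7)·(1/24) = +0.690066

Clebsch–Gordan coefficient, +√(10/21) ≈ +0.690066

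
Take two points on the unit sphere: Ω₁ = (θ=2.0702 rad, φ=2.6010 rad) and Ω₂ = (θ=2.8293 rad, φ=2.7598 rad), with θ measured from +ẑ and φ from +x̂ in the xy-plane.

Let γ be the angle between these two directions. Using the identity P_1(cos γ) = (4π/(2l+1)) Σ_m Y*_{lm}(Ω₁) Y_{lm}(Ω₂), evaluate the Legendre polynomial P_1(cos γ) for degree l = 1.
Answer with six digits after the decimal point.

Expand P_1 via completeness: Σ_{m} conj(Y_{1,m}) at Ω₁ times Y_{1,m} at Ω₂ —
  m=-1: Y*=(-0.260049, 0.156091)  Y=(-0.098507, -0.039550)  product (0.031790, -0.005091)
  m=+0: Y*=(-0.233993, -0.000000)  Y=(-0.464970, 0.000000)  product (0.108800, 0.000000)
  m=+1: Y*=(0.260049, 0.156091)  Y=(0.098507, -0.039550)  product (0.031790, 0.005091)
Total Σ_m = (0.172380, 0.000000). Multiply by 4.188790: (0.722062, 0.000000). P_1(cos γ) = 0.722062

0.722062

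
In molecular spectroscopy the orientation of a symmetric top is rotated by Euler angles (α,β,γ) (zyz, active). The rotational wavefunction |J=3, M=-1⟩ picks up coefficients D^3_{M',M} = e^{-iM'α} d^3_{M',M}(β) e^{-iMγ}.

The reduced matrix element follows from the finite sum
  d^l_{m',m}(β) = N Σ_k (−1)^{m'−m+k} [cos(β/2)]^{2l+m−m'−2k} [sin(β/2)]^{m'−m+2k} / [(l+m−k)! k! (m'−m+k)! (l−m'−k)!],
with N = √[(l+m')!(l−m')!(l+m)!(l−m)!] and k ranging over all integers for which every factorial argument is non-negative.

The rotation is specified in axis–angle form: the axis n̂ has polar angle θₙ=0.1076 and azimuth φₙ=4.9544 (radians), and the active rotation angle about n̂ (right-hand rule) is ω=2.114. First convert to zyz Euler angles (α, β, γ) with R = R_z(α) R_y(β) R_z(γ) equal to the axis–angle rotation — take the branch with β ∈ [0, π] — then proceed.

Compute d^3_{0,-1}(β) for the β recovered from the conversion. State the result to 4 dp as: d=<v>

Axis–angle → zyz. n̂ = (sinθₙcosφₙ, sinθₙsinφₙ, cosθₙ) = (+0.025737, -0.104263, +0.994217), ω = 2.1140.
R = I cosω + sinω [n̂]ₓ + (1−cosω) n̂n̂ᵀ gives
  R = [-0.515876, -0.855177, -0.050440; +0.847036, -0.500392, -0.179272; +0.128069, -0.135207, +0.982506]
β = atan2(√(R₁₃²+R₂₃²), R₃₃) = 0.187327; α = atan2(R₂₃, R₁₃) mod 2π = 4.438117; γ = atan2(R₃₂, −R₃₁) mod 2π = 3.954095
d^3_{0,-1}(β=0.1873) via the finite sum:
With c≡cos(β/2)=0.995617 and s≡sin(β/2)=0.093527, N=[6·6·2·24]^{1/2}=41.569219
k: max(0,(-1)−(0))=0 … min(3+(-1),3−(0))=2
  k=0: (−1)^1·41.5692/(12)·0.9956^5·0.0935^1 = -0.316947
  k=1: (−1)^2·41.5692/(4)·0.9956^3·0.0935^3 = +0.008391
  k=2: (−1)^3·41.5692/(12)·0.9956^1·0.0935^5 = -0.000025
d^3_{0,-1}(0.1873) = -0.316947 +0.008391 -0.000025 = -0.308581

d=-0.3086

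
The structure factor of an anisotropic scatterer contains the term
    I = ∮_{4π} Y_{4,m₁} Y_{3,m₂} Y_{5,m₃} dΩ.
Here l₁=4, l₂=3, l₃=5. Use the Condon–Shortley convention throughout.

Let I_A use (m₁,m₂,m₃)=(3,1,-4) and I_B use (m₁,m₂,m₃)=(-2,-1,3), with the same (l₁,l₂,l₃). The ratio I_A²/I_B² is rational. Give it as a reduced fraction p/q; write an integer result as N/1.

7/81

Same 4,3,5: normalisation and zero-m 3j drop out of the ratio.
A: Δ: 2! 6! 4! / 13! → 1/180180; sum: t=0:+1/5760 t=1:−1/4320 = -1/17280; 3j²(4 3 5; 3 1 -4) = Δ·Π!·Σ² = 7/4290  (sign +1)
B: Δ: 2! 6! 4! / 13! → 1/180180; sum: t=0:+1/5760 t=1:−1/720 t=2:+1/2304 = -1/1280; 3j²(4 3 5; -2 -1 3) = Δ·Π!·Σ² = 27/1430  (sign -1)
I_A²/I_B² = (7/4290)/(27/1430) = 7/81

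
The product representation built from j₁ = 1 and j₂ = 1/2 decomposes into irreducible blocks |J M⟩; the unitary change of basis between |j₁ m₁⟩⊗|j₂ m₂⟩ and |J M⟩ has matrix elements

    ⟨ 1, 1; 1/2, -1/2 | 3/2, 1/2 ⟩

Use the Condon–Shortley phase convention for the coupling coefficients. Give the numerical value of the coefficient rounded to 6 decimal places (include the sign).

+√(1/3) = +0.577350

triangle: 0!*2!*1!/4! = 2/24
(j±m)!: 2!*0!*0!*1!*2!*1! = 4
prefactor² = (2J+1)*Δ*N² = 4/3
  k=0: +1/(0!*0!*0!*0!*2!*1!) = 1/2
Σ = 1/2  ⇒  CG² = 4/3*(1/2)² = 1/3
CG = +√(1/3) = +0.577350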